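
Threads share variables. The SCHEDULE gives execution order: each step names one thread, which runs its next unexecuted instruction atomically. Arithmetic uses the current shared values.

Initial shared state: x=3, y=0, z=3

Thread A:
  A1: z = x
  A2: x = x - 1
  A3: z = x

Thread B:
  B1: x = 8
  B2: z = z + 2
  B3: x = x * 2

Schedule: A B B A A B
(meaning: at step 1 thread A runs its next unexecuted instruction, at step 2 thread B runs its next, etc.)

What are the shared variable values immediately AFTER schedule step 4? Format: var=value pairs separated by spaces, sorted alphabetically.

Step 1: thread A executes A1 (z = x). Shared: x=3 y=0 z=3. PCs: A@1 B@0
Step 2: thread B executes B1 (x = 8). Shared: x=8 y=0 z=3. PCs: A@1 B@1
Step 3: thread B executes B2 (z = z + 2). Shared: x=8 y=0 z=5. PCs: A@1 B@2
Step 4: thread A executes A2 (x = x - 1). Shared: x=7 y=0 z=5. PCs: A@2 B@2

Answer: x=7 y=0 z=5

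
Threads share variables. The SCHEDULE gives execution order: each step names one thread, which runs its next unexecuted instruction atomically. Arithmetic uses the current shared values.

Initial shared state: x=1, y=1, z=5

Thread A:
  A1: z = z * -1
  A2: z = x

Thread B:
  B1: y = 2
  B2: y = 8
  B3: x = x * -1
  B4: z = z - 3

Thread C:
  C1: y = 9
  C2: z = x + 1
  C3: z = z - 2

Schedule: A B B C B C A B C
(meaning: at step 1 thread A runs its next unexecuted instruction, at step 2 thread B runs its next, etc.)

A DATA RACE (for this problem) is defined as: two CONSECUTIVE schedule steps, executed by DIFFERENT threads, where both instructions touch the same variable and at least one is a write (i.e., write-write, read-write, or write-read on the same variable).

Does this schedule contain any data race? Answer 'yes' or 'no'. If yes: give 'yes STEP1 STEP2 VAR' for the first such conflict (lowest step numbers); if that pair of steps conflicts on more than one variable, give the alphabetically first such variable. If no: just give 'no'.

Steps 1,2: A(r=z,w=z) vs B(r=-,w=y). No conflict.
Steps 2,3: same thread (B). No race.
Steps 3,4: B(y = 8) vs C(y = 9). RACE on y (W-W).
Steps 4,5: C(r=-,w=y) vs B(r=x,w=x). No conflict.
Steps 5,6: B(x = x * -1) vs C(z = x + 1). RACE on x (W-R).
Steps 6,7: C(z = x + 1) vs A(z = x). RACE on z (W-W).
Steps 7,8: A(z = x) vs B(z = z - 3). RACE on z (W-W).
Steps 8,9: B(z = z - 3) vs C(z = z - 2). RACE on z (W-W).
First conflict at steps 3,4.

Answer: yes 3 4 y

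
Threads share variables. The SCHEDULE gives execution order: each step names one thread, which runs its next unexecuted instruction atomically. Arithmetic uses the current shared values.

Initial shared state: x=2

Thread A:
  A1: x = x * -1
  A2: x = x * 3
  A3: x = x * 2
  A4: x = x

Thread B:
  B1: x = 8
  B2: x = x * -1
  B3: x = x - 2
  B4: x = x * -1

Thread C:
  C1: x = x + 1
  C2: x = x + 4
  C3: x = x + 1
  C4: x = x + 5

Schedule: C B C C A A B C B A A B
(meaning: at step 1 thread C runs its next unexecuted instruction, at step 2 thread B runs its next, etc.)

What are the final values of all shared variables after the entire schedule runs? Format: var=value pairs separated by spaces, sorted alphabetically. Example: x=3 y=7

Step 1: thread C executes C1 (x = x + 1). Shared: x=3. PCs: A@0 B@0 C@1
Step 2: thread B executes B1 (x = 8). Shared: x=8. PCs: A@0 B@1 C@1
Step 3: thread C executes C2 (x = x + 4). Shared: x=12. PCs: A@0 B@1 C@2
Step 4: thread C executes C3 (x = x + 1). Shared: x=13. PCs: A@0 B@1 C@3
Step 5: thread A executes A1 (x = x * -1). Shared: x=-13. PCs: A@1 B@1 C@3
Step 6: thread A executes A2 (x = x * 3). Shared: x=-39. PCs: A@2 B@1 C@3
Step 7: thread B executes B2 (x = x * -1). Shared: x=39. PCs: A@2 B@2 C@3
Step 8: thread C executes C4 (x = x + 5). Shared: x=44. PCs: A@2 B@2 C@4
Step 9: thread B executes B3 (x = x - 2). Shared: x=42. PCs: A@2 B@3 C@4
Step 10: thread A executes A3 (x = x * 2). Shared: x=84. PCs: A@3 B@3 C@4
Step 11: thread A executes A4 (x = x). Shared: x=84. PCs: A@4 B@3 C@4
Step 12: thread B executes B4 (x = x * -1). Shared: x=-84. PCs: A@4 B@4 C@4

Answer: x=-84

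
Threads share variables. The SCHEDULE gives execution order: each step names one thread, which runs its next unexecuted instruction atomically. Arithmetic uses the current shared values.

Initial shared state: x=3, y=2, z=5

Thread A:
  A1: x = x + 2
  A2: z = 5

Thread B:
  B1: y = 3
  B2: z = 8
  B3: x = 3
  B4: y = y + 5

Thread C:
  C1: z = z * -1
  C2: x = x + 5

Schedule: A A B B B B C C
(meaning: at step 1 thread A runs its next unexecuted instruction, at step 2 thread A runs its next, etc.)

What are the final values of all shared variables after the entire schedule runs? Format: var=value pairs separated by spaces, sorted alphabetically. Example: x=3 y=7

Answer: x=8 y=8 z=-8

Derivation:
Step 1: thread A executes A1 (x = x + 2). Shared: x=5 y=2 z=5. PCs: A@1 B@0 C@0
Step 2: thread A executes A2 (z = 5). Shared: x=5 y=2 z=5. PCs: A@2 B@0 C@0
Step 3: thread B executes B1 (y = 3). Shared: x=5 y=3 z=5. PCs: A@2 B@1 C@0
Step 4: thread B executes B2 (z = 8). Shared: x=5 y=3 z=8. PCs: A@2 B@2 C@0
Step 5: thread B executes B3 (x = 3). Shared: x=3 y=3 z=8. PCs: A@2 B@3 C@0
Step 6: thread B executes B4 (y = y + 5). Shared: x=3 y=8 z=8. PCs: A@2 B@4 C@0
Step 7: thread C executes C1 (z = z * -1). Shared: x=3 y=8 z=-8. PCs: A@2 B@4 C@1
Step 8: thread C executes C2 (x = x + 5). Shared: x=8 y=8 z=-8. PCs: A@2 B@4 C@2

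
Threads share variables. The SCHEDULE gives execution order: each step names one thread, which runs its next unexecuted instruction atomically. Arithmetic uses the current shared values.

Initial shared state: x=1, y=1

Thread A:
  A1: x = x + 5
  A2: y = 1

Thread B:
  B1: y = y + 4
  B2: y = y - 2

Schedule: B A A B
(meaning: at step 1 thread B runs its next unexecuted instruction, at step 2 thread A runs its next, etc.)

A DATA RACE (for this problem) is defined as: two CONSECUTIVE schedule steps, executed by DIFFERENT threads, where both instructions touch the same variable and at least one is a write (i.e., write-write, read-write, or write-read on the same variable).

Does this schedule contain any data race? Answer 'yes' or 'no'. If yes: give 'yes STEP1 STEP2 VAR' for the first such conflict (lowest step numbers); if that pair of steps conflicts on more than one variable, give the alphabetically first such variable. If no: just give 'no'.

Steps 1,2: B(r=y,w=y) vs A(r=x,w=x). No conflict.
Steps 2,3: same thread (A). No race.
Steps 3,4: A(y = 1) vs B(y = y - 2). RACE on y (W-W).
First conflict at steps 3,4.

Answer: yes 3 4 y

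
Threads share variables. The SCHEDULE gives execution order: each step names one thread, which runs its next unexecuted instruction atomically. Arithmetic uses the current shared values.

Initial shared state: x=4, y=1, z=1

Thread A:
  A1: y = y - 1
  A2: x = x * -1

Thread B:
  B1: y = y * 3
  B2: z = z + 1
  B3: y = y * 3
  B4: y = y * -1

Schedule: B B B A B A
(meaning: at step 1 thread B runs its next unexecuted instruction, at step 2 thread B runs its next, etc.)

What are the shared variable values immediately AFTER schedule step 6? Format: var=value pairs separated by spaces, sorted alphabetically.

Step 1: thread B executes B1 (y = y * 3). Shared: x=4 y=3 z=1. PCs: A@0 B@1
Step 2: thread B executes B2 (z = z + 1). Shared: x=4 y=3 z=2. PCs: A@0 B@2
Step 3: thread B executes B3 (y = y * 3). Shared: x=4 y=9 z=2. PCs: A@0 B@3
Step 4: thread A executes A1 (y = y - 1). Shared: x=4 y=8 z=2. PCs: A@1 B@3
Step 5: thread B executes B4 (y = y * -1). Shared: x=4 y=-8 z=2. PCs: A@1 B@4
Step 6: thread A executes A2 (x = x * -1). Shared: x=-4 y=-8 z=2. PCs: A@2 B@4

Answer: x=-4 y=-8 z=2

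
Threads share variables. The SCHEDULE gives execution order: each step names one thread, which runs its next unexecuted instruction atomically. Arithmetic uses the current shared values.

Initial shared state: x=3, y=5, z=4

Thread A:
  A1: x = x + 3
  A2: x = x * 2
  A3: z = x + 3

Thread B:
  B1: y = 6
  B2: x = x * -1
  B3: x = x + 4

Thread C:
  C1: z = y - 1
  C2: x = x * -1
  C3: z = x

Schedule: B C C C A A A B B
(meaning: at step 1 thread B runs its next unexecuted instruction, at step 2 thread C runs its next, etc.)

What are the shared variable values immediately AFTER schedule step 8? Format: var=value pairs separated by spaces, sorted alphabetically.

Answer: x=0 y=6 z=3

Derivation:
Step 1: thread B executes B1 (y = 6). Shared: x=3 y=6 z=4. PCs: A@0 B@1 C@0
Step 2: thread C executes C1 (z = y - 1). Shared: x=3 y=6 z=5. PCs: A@0 B@1 C@1
Step 3: thread C executes C2 (x = x * -1). Shared: x=-3 y=6 z=5. PCs: A@0 B@1 C@2
Step 4: thread C executes C3 (z = x). Shared: x=-3 y=6 z=-3. PCs: A@0 B@1 C@3
Step 5: thread A executes A1 (x = x + 3). Shared: x=0 y=6 z=-3. PCs: A@1 B@1 C@3
Step 6: thread A executes A2 (x = x * 2). Shared: x=0 y=6 z=-3. PCs: A@2 B@1 C@3
Step 7: thread A executes A3 (z = x + 3). Shared: x=0 y=6 z=3. PCs: A@3 B@1 C@3
Step 8: thread B executes B2 (x = x * -1). Shared: x=0 y=6 z=3. PCs: A@3 B@2 C@3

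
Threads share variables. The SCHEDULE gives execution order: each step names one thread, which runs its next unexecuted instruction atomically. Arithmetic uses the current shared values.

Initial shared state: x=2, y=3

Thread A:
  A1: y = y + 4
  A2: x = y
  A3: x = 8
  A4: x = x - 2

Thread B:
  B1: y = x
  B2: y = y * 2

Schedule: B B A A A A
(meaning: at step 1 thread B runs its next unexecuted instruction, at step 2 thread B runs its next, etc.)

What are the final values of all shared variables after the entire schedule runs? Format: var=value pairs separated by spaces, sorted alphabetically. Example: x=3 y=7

Step 1: thread B executes B1 (y = x). Shared: x=2 y=2. PCs: A@0 B@1
Step 2: thread B executes B2 (y = y * 2). Shared: x=2 y=4. PCs: A@0 B@2
Step 3: thread A executes A1 (y = y + 4). Shared: x=2 y=8. PCs: A@1 B@2
Step 4: thread A executes A2 (x = y). Shared: x=8 y=8. PCs: A@2 B@2
Step 5: thread A executes A3 (x = 8). Shared: x=8 y=8. PCs: A@3 B@2
Step 6: thread A executes A4 (x = x - 2). Shared: x=6 y=8. PCs: A@4 B@2

Answer: x=6 y=8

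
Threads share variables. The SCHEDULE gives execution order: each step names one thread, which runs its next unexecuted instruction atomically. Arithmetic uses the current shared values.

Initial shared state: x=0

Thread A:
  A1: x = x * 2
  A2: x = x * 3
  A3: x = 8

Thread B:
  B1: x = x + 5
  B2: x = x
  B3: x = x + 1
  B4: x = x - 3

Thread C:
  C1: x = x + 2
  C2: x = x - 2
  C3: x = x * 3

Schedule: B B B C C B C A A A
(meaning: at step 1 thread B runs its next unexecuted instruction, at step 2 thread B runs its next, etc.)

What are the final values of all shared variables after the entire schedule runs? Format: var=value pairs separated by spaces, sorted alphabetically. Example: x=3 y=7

Answer: x=8

Derivation:
Step 1: thread B executes B1 (x = x + 5). Shared: x=5. PCs: A@0 B@1 C@0
Step 2: thread B executes B2 (x = x). Shared: x=5. PCs: A@0 B@2 C@0
Step 3: thread B executes B3 (x = x + 1). Shared: x=6. PCs: A@0 B@3 C@0
Step 4: thread C executes C1 (x = x + 2). Shared: x=8. PCs: A@0 B@3 C@1
Step 5: thread C executes C2 (x = x - 2). Shared: x=6. PCs: A@0 B@3 C@2
Step 6: thread B executes B4 (x = x - 3). Shared: x=3. PCs: A@0 B@4 C@2
Step 7: thread C executes C3 (x = x * 3). Shared: x=9. PCs: A@0 B@4 C@3
Step 8: thread A executes A1 (x = x * 2). Shared: x=18. PCs: A@1 B@4 C@3
Step 9: thread A executes A2 (x = x * 3). Shared: x=54. PCs: A@2 B@4 C@3
Step 10: thread A executes A3 (x = 8). Shared: x=8. PCs: A@3 B@4 C@3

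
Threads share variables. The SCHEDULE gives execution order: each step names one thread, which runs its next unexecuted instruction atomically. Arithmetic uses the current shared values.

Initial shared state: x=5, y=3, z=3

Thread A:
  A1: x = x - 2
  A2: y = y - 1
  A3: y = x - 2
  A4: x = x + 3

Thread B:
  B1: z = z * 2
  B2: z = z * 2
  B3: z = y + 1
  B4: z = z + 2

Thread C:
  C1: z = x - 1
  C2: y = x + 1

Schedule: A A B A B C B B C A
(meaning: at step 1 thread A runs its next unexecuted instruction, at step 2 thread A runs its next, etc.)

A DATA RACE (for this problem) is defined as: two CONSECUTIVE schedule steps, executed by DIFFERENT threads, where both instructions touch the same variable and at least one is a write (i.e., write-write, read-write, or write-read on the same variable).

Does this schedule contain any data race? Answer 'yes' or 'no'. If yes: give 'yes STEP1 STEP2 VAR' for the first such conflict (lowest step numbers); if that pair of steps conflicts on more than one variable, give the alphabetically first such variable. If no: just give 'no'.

Answer: yes 5 6 z

Derivation:
Steps 1,2: same thread (A). No race.
Steps 2,3: A(r=y,w=y) vs B(r=z,w=z). No conflict.
Steps 3,4: B(r=z,w=z) vs A(r=x,w=y). No conflict.
Steps 4,5: A(r=x,w=y) vs B(r=z,w=z). No conflict.
Steps 5,6: B(z = z * 2) vs C(z = x - 1). RACE on z (W-W).
Steps 6,7: C(z = x - 1) vs B(z = y + 1). RACE on z (W-W).
Steps 7,8: same thread (B). No race.
Steps 8,9: B(r=z,w=z) vs C(r=x,w=y). No conflict.
Steps 9,10: C(y = x + 1) vs A(x = x + 3). RACE on x (R-W).
First conflict at steps 5,6.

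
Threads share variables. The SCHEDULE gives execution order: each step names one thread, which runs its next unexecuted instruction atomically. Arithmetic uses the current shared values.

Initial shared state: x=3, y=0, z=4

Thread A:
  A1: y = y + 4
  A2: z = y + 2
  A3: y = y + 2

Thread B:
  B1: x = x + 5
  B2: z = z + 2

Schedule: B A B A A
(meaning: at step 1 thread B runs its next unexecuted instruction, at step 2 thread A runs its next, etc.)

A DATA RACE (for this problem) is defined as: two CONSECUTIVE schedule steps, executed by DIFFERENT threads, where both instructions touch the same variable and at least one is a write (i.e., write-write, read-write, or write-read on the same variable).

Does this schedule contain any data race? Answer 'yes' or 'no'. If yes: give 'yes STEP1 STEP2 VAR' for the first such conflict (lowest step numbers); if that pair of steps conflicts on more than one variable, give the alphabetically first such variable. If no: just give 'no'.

Answer: yes 3 4 z

Derivation:
Steps 1,2: B(r=x,w=x) vs A(r=y,w=y). No conflict.
Steps 2,3: A(r=y,w=y) vs B(r=z,w=z). No conflict.
Steps 3,4: B(z = z + 2) vs A(z = y + 2). RACE on z (W-W).
Steps 4,5: same thread (A). No race.
First conflict at steps 3,4.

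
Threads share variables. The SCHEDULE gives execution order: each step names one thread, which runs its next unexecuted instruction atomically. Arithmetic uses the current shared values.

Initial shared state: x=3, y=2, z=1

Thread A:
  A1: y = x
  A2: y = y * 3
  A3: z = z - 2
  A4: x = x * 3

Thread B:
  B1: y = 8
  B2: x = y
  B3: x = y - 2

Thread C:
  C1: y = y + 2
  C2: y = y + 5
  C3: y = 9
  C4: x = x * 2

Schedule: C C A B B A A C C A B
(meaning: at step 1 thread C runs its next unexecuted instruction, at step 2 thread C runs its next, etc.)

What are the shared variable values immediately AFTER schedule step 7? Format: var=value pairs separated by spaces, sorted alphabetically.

Step 1: thread C executes C1 (y = y + 2). Shared: x=3 y=4 z=1. PCs: A@0 B@0 C@1
Step 2: thread C executes C2 (y = y + 5). Shared: x=3 y=9 z=1. PCs: A@0 B@0 C@2
Step 3: thread A executes A1 (y = x). Shared: x=3 y=3 z=1. PCs: A@1 B@0 C@2
Step 4: thread B executes B1 (y = 8). Shared: x=3 y=8 z=1. PCs: A@1 B@1 C@2
Step 5: thread B executes B2 (x = y). Shared: x=8 y=8 z=1. PCs: A@1 B@2 C@2
Step 6: thread A executes A2 (y = y * 3). Shared: x=8 y=24 z=1. PCs: A@2 B@2 C@2
Step 7: thread A executes A3 (z = z - 2). Shared: x=8 y=24 z=-1. PCs: A@3 B@2 C@2

Answer: x=8 y=24 z=-1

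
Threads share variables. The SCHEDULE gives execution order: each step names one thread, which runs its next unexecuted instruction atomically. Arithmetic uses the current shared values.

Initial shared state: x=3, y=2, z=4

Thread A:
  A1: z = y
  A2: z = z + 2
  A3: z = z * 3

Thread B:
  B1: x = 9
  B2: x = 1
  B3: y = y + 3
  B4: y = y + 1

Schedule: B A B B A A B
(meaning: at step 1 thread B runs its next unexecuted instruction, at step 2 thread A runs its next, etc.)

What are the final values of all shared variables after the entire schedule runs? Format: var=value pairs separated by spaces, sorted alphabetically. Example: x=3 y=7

Answer: x=1 y=6 z=12

Derivation:
Step 1: thread B executes B1 (x = 9). Shared: x=9 y=2 z=4. PCs: A@0 B@1
Step 2: thread A executes A1 (z = y). Shared: x=9 y=2 z=2. PCs: A@1 B@1
Step 3: thread B executes B2 (x = 1). Shared: x=1 y=2 z=2. PCs: A@1 B@2
Step 4: thread B executes B3 (y = y + 3). Shared: x=1 y=5 z=2. PCs: A@1 B@3
Step 5: thread A executes A2 (z = z + 2). Shared: x=1 y=5 z=4. PCs: A@2 B@3
Step 6: thread A executes A3 (z = z * 3). Shared: x=1 y=5 z=12. PCs: A@3 B@3
Step 7: thread B executes B4 (y = y + 1). Shared: x=1 y=6 z=12. PCs: A@3 B@4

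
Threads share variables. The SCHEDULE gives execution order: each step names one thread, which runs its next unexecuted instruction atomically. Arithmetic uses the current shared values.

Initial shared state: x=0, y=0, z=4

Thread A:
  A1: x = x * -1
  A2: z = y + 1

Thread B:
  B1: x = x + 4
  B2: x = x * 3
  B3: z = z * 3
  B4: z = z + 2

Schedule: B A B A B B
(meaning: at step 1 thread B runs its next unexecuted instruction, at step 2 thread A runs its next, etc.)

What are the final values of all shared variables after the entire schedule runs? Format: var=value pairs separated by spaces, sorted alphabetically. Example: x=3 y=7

Answer: x=-12 y=0 z=5

Derivation:
Step 1: thread B executes B1 (x = x + 4). Shared: x=4 y=0 z=4. PCs: A@0 B@1
Step 2: thread A executes A1 (x = x * -1). Shared: x=-4 y=0 z=4. PCs: A@1 B@1
Step 3: thread B executes B2 (x = x * 3). Shared: x=-12 y=0 z=4. PCs: A@1 B@2
Step 4: thread A executes A2 (z = y + 1). Shared: x=-12 y=0 z=1. PCs: A@2 B@2
Step 5: thread B executes B3 (z = z * 3). Shared: x=-12 y=0 z=3. PCs: A@2 B@3
Step 6: thread B executes B4 (z = z + 2). Shared: x=-12 y=0 z=5. PCs: A@2 B@4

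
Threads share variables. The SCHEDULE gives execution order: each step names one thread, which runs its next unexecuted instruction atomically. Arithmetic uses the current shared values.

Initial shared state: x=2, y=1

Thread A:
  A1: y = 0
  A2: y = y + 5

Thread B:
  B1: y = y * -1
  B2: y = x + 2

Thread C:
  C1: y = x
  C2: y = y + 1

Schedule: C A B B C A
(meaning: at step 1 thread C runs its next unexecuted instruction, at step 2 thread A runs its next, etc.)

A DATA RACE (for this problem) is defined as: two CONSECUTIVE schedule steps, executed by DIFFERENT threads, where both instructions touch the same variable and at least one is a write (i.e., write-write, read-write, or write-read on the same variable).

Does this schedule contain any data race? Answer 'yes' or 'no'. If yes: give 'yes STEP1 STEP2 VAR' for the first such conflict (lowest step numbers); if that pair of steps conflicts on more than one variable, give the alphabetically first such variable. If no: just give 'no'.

Steps 1,2: C(y = x) vs A(y = 0). RACE on y (W-W).
Steps 2,3: A(y = 0) vs B(y = y * -1). RACE on y (W-W).
Steps 3,4: same thread (B). No race.
Steps 4,5: B(y = x + 2) vs C(y = y + 1). RACE on y (W-W).
Steps 5,6: C(y = y + 1) vs A(y = y + 5). RACE on y (W-W).
First conflict at steps 1,2.

Answer: yes 1 2 y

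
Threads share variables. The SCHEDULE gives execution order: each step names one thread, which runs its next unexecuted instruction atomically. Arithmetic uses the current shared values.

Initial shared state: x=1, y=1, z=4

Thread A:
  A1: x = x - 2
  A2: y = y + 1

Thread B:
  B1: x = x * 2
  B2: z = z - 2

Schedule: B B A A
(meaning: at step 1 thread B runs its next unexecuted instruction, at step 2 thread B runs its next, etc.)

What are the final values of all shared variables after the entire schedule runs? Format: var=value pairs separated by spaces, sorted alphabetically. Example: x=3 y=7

Step 1: thread B executes B1 (x = x * 2). Shared: x=2 y=1 z=4. PCs: A@0 B@1
Step 2: thread B executes B2 (z = z - 2). Shared: x=2 y=1 z=2. PCs: A@0 B@2
Step 3: thread A executes A1 (x = x - 2). Shared: x=0 y=1 z=2. PCs: A@1 B@2
Step 4: thread A executes A2 (y = y + 1). Shared: x=0 y=2 z=2. PCs: A@2 B@2

Answer: x=0 y=2 z=2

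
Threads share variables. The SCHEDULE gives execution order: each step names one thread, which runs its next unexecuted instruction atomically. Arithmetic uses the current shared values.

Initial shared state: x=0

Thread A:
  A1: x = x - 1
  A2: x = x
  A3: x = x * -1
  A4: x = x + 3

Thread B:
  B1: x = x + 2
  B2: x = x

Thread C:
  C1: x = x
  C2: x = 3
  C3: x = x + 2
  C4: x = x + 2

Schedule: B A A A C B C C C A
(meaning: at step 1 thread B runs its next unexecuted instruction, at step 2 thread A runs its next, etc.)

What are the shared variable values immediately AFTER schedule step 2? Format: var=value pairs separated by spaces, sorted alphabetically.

Answer: x=1

Derivation:
Step 1: thread B executes B1 (x = x + 2). Shared: x=2. PCs: A@0 B@1 C@0
Step 2: thread A executes A1 (x = x - 1). Shared: x=1. PCs: A@1 B@1 C@0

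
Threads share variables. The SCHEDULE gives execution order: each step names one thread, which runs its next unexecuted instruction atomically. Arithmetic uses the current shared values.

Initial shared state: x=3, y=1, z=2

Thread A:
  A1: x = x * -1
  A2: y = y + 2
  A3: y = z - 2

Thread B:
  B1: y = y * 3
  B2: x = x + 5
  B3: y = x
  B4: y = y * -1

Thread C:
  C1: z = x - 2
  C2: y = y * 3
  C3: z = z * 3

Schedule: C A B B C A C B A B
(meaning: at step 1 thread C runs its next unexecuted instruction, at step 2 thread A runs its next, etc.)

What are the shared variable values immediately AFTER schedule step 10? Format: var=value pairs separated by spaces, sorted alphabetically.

Answer: x=2 y=-1 z=3

Derivation:
Step 1: thread C executes C1 (z = x - 2). Shared: x=3 y=1 z=1. PCs: A@0 B@0 C@1
Step 2: thread A executes A1 (x = x * -1). Shared: x=-3 y=1 z=1. PCs: A@1 B@0 C@1
Step 3: thread B executes B1 (y = y * 3). Shared: x=-3 y=3 z=1. PCs: A@1 B@1 C@1
Step 4: thread B executes B2 (x = x + 5). Shared: x=2 y=3 z=1. PCs: A@1 B@2 C@1
Step 5: thread C executes C2 (y = y * 3). Shared: x=2 y=9 z=1. PCs: A@1 B@2 C@2
Step 6: thread A executes A2 (y = y + 2). Shared: x=2 y=11 z=1. PCs: A@2 B@2 C@2
Step 7: thread C executes C3 (z = z * 3). Shared: x=2 y=11 z=3. PCs: A@2 B@2 C@3
Step 8: thread B executes B3 (y = x). Shared: x=2 y=2 z=3. PCs: A@2 B@3 C@3
Step 9: thread A executes A3 (y = z - 2). Shared: x=2 y=1 z=3. PCs: A@3 B@3 C@3
Step 10: thread B executes B4 (y = y * -1). Shared: x=2 y=-1 z=3. PCs: A@3 B@4 C@3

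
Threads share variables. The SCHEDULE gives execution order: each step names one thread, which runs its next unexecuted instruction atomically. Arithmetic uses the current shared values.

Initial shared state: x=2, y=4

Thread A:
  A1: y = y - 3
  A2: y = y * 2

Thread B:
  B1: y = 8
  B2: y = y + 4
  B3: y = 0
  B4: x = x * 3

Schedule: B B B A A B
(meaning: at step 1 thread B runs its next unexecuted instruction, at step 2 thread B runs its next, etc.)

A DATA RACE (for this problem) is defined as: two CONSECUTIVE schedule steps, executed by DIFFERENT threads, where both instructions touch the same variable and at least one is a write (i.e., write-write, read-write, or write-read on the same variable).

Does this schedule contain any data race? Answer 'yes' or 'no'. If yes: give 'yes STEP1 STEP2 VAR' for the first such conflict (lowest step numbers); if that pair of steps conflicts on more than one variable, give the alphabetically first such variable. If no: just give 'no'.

Answer: yes 3 4 y

Derivation:
Steps 1,2: same thread (B). No race.
Steps 2,3: same thread (B). No race.
Steps 3,4: B(y = 0) vs A(y = y - 3). RACE on y (W-W).
Steps 4,5: same thread (A). No race.
Steps 5,6: A(r=y,w=y) vs B(r=x,w=x). No conflict.
First conflict at steps 3,4.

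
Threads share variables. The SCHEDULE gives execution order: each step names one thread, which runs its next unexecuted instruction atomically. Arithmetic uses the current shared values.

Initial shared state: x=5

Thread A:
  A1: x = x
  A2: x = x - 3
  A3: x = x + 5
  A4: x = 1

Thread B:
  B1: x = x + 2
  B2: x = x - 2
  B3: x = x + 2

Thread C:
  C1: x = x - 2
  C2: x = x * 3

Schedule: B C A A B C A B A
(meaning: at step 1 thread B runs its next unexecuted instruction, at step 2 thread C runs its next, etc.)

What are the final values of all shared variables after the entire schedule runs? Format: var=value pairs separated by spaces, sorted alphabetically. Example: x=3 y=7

Answer: x=1

Derivation:
Step 1: thread B executes B1 (x = x + 2). Shared: x=7. PCs: A@0 B@1 C@0
Step 2: thread C executes C1 (x = x - 2). Shared: x=5. PCs: A@0 B@1 C@1
Step 3: thread A executes A1 (x = x). Shared: x=5. PCs: A@1 B@1 C@1
Step 4: thread A executes A2 (x = x - 3). Shared: x=2. PCs: A@2 B@1 C@1
Step 5: thread B executes B2 (x = x - 2). Shared: x=0. PCs: A@2 B@2 C@1
Step 6: thread C executes C2 (x = x * 3). Shared: x=0. PCs: A@2 B@2 C@2
Step 7: thread A executes A3 (x = x + 5). Shared: x=5. PCs: A@3 B@2 C@2
Step 8: thread B executes B3 (x = x + 2). Shared: x=7. PCs: A@3 B@3 C@2
Step 9: thread A executes A4 (x = 1). Shared: x=1. PCs: A@4 B@3 C@2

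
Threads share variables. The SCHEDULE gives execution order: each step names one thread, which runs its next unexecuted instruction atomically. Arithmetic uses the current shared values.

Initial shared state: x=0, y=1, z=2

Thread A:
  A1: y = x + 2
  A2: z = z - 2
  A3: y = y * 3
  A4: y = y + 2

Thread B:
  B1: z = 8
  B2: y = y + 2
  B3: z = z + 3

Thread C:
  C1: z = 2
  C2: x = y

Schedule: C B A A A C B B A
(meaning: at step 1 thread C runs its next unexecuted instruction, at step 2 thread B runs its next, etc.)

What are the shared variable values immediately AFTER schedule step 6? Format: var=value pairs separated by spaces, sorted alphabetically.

Step 1: thread C executes C1 (z = 2). Shared: x=0 y=1 z=2. PCs: A@0 B@0 C@1
Step 2: thread B executes B1 (z = 8). Shared: x=0 y=1 z=8. PCs: A@0 B@1 C@1
Step 3: thread A executes A1 (y = x + 2). Shared: x=0 y=2 z=8. PCs: A@1 B@1 C@1
Step 4: thread A executes A2 (z = z - 2). Shared: x=0 y=2 z=6. PCs: A@2 B@1 C@1
Step 5: thread A executes A3 (y = y * 3). Shared: x=0 y=6 z=6. PCs: A@3 B@1 C@1
Step 6: thread C executes C2 (x = y). Shared: x=6 y=6 z=6. PCs: A@3 B@1 C@2

Answer: x=6 y=6 z=6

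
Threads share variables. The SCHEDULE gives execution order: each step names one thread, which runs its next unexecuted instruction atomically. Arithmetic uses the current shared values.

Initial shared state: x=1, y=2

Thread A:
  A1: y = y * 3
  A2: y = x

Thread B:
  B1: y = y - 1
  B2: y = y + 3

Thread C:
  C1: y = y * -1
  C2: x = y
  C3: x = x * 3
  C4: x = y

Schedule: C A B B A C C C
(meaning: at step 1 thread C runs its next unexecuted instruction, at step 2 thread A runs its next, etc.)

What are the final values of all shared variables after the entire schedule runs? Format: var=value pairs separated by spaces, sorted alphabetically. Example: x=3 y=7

Step 1: thread C executes C1 (y = y * -1). Shared: x=1 y=-2. PCs: A@0 B@0 C@1
Step 2: thread A executes A1 (y = y * 3). Shared: x=1 y=-6. PCs: A@1 B@0 C@1
Step 3: thread B executes B1 (y = y - 1). Shared: x=1 y=-7. PCs: A@1 B@1 C@1
Step 4: thread B executes B2 (y = y + 3). Shared: x=1 y=-4. PCs: A@1 B@2 C@1
Step 5: thread A executes A2 (y = x). Shared: x=1 y=1. PCs: A@2 B@2 C@1
Step 6: thread C executes C2 (x = y). Shared: x=1 y=1. PCs: A@2 B@2 C@2
Step 7: thread C executes C3 (x = x * 3). Shared: x=3 y=1. PCs: A@2 B@2 C@3
Step 8: thread C executes C4 (x = y). Shared: x=1 y=1. PCs: A@2 B@2 C@4

Answer: x=1 y=1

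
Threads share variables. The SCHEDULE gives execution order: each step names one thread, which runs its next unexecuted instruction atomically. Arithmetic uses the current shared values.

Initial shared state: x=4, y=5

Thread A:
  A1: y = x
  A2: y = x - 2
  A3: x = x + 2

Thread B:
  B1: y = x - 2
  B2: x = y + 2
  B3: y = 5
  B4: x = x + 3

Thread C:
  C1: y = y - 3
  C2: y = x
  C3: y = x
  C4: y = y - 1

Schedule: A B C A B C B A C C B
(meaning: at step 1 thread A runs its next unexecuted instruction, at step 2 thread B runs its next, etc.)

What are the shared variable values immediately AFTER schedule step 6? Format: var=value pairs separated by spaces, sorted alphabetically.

Answer: x=4 y=4

Derivation:
Step 1: thread A executes A1 (y = x). Shared: x=4 y=4. PCs: A@1 B@0 C@0
Step 2: thread B executes B1 (y = x - 2). Shared: x=4 y=2. PCs: A@1 B@1 C@0
Step 3: thread C executes C1 (y = y - 3). Shared: x=4 y=-1. PCs: A@1 B@1 C@1
Step 4: thread A executes A2 (y = x - 2). Shared: x=4 y=2. PCs: A@2 B@1 C@1
Step 5: thread B executes B2 (x = y + 2). Shared: x=4 y=2. PCs: A@2 B@2 C@1
Step 6: thread C executes C2 (y = x). Shared: x=4 y=4. PCs: A@2 B@2 C@2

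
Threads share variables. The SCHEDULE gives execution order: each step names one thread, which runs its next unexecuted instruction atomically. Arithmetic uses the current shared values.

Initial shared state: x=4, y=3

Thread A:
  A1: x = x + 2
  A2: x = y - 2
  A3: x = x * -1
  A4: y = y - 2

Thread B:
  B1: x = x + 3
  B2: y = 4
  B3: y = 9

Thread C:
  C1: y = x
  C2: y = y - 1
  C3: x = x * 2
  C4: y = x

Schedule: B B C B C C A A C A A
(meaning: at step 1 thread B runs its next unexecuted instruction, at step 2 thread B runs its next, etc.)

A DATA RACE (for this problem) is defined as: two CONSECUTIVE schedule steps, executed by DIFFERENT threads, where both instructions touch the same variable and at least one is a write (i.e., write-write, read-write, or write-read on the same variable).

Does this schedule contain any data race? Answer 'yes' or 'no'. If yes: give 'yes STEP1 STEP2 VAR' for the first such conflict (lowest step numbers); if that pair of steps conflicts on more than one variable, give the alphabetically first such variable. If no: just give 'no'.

Steps 1,2: same thread (B). No race.
Steps 2,3: B(y = 4) vs C(y = x). RACE on y (W-W).
Steps 3,4: C(y = x) vs B(y = 9). RACE on y (W-W).
Steps 4,5: B(y = 9) vs C(y = y - 1). RACE on y (W-W).
Steps 5,6: same thread (C). No race.
Steps 6,7: C(x = x * 2) vs A(x = x + 2). RACE on x (W-W).
Steps 7,8: same thread (A). No race.
Steps 8,9: A(x = y - 2) vs C(y = x). RACE on x (W-R), y (R-W). Multiple vars; alphabetically first is x.
Steps 9,10: C(y = x) vs A(x = x * -1). RACE on x (R-W).
Steps 10,11: same thread (A). No race.
First conflict at steps 2,3.

Answer: yes 2 3 y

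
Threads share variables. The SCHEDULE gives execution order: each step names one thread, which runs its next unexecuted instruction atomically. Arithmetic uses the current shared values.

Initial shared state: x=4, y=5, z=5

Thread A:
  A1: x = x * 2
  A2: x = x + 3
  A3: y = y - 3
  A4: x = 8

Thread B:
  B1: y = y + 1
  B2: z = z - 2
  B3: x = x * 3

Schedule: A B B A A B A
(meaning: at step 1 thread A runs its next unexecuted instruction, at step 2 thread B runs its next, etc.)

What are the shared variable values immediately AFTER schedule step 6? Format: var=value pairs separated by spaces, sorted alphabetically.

Step 1: thread A executes A1 (x = x * 2). Shared: x=8 y=5 z=5. PCs: A@1 B@0
Step 2: thread B executes B1 (y = y + 1). Shared: x=8 y=6 z=5. PCs: A@1 B@1
Step 3: thread B executes B2 (z = z - 2). Shared: x=8 y=6 z=3. PCs: A@1 B@2
Step 4: thread A executes A2 (x = x + 3). Shared: x=11 y=6 z=3. PCs: A@2 B@2
Step 5: thread A executes A3 (y = y - 3). Shared: x=11 y=3 z=3. PCs: A@3 B@2
Step 6: thread B executes B3 (x = x * 3). Shared: x=33 y=3 z=3. PCs: A@3 B@3

Answer: x=33 y=3 z=3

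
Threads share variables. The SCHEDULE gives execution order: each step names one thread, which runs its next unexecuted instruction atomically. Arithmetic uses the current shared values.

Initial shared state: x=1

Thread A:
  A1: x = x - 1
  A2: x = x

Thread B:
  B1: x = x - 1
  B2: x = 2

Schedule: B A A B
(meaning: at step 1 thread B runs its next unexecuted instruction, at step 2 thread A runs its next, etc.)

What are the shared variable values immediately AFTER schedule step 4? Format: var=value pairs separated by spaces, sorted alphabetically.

Answer: x=2

Derivation:
Step 1: thread B executes B1 (x = x - 1). Shared: x=0. PCs: A@0 B@1
Step 2: thread A executes A1 (x = x - 1). Shared: x=-1. PCs: A@1 B@1
Step 3: thread A executes A2 (x = x). Shared: x=-1. PCs: A@2 B@1
Step 4: thread B executes B2 (x = 2). Shared: x=2. PCs: A@2 B@2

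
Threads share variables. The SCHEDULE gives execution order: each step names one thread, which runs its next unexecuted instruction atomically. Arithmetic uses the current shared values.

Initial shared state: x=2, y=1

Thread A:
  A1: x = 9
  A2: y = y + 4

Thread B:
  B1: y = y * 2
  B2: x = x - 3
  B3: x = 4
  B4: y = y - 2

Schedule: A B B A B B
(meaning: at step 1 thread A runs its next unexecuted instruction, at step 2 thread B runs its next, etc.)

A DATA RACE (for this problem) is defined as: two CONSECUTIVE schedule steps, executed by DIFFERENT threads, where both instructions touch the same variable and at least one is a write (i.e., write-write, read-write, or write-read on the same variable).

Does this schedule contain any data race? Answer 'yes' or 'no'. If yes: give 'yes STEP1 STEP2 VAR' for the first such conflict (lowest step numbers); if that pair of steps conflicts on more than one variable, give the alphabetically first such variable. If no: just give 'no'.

Steps 1,2: A(r=-,w=x) vs B(r=y,w=y). No conflict.
Steps 2,3: same thread (B). No race.
Steps 3,4: B(r=x,w=x) vs A(r=y,w=y). No conflict.
Steps 4,5: A(r=y,w=y) vs B(r=-,w=x). No conflict.
Steps 5,6: same thread (B). No race.

Answer: no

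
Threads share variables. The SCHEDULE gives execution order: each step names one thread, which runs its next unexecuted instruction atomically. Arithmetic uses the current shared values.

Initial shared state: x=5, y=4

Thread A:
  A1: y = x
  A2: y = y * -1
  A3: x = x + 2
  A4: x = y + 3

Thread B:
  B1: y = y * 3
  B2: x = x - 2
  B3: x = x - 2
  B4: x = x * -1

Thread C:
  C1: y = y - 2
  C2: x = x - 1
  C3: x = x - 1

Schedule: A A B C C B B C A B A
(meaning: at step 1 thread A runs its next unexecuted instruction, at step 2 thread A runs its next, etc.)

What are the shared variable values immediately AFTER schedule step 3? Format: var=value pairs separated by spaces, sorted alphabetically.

Step 1: thread A executes A1 (y = x). Shared: x=5 y=5. PCs: A@1 B@0 C@0
Step 2: thread A executes A2 (y = y * -1). Shared: x=5 y=-5. PCs: A@2 B@0 C@0
Step 3: thread B executes B1 (y = y * 3). Shared: x=5 y=-15. PCs: A@2 B@1 C@0

Answer: x=5 y=-15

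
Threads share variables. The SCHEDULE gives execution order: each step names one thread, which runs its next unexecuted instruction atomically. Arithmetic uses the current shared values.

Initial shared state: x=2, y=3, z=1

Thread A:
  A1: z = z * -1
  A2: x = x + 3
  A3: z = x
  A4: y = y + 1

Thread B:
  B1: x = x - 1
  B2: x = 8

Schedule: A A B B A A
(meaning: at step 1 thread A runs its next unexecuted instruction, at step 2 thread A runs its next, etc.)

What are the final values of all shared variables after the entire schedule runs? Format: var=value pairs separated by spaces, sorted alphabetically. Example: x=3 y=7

Step 1: thread A executes A1 (z = z * -1). Shared: x=2 y=3 z=-1. PCs: A@1 B@0
Step 2: thread A executes A2 (x = x + 3). Shared: x=5 y=3 z=-1. PCs: A@2 B@0
Step 3: thread B executes B1 (x = x - 1). Shared: x=4 y=3 z=-1. PCs: A@2 B@1
Step 4: thread B executes B2 (x = 8). Shared: x=8 y=3 z=-1. PCs: A@2 B@2
Step 5: thread A executes A3 (z = x). Shared: x=8 y=3 z=8. PCs: A@3 B@2
Step 6: thread A executes A4 (y = y + 1). Shared: x=8 y=4 z=8. PCs: A@4 B@2

Answer: x=8 y=4 z=8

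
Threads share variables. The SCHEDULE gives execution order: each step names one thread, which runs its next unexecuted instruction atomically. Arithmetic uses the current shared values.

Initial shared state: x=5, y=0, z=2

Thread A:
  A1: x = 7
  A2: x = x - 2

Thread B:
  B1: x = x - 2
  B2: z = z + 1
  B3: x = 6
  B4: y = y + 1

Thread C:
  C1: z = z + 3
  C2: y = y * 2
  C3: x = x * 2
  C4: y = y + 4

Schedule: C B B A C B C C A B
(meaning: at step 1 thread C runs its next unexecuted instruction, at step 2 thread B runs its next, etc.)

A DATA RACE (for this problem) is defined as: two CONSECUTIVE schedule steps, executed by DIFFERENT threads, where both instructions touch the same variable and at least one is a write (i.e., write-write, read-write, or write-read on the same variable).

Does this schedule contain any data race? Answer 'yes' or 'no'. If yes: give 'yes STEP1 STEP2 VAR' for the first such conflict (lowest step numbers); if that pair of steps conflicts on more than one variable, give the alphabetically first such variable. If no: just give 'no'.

Answer: yes 6 7 x

Derivation:
Steps 1,2: C(r=z,w=z) vs B(r=x,w=x). No conflict.
Steps 2,3: same thread (B). No race.
Steps 3,4: B(r=z,w=z) vs A(r=-,w=x). No conflict.
Steps 4,5: A(r=-,w=x) vs C(r=y,w=y). No conflict.
Steps 5,6: C(r=y,w=y) vs B(r=-,w=x). No conflict.
Steps 6,7: B(x = 6) vs C(x = x * 2). RACE on x (W-W).
Steps 7,8: same thread (C). No race.
Steps 8,9: C(r=y,w=y) vs A(r=x,w=x). No conflict.
Steps 9,10: A(r=x,w=x) vs B(r=y,w=y). No conflict.
First conflict at steps 6,7.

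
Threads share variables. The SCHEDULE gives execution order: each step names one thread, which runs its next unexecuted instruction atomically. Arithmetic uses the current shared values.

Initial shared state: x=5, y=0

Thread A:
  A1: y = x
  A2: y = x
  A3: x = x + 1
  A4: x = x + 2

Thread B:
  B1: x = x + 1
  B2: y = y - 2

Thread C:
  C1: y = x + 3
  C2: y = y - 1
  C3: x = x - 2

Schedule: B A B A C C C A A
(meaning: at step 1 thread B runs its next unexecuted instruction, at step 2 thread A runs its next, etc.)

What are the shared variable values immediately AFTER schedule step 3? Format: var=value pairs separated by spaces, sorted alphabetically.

Answer: x=6 y=4

Derivation:
Step 1: thread B executes B1 (x = x + 1). Shared: x=6 y=0. PCs: A@0 B@1 C@0
Step 2: thread A executes A1 (y = x). Shared: x=6 y=6. PCs: A@1 B@1 C@0
Step 3: thread B executes B2 (y = y - 2). Shared: x=6 y=4. PCs: A@1 B@2 C@0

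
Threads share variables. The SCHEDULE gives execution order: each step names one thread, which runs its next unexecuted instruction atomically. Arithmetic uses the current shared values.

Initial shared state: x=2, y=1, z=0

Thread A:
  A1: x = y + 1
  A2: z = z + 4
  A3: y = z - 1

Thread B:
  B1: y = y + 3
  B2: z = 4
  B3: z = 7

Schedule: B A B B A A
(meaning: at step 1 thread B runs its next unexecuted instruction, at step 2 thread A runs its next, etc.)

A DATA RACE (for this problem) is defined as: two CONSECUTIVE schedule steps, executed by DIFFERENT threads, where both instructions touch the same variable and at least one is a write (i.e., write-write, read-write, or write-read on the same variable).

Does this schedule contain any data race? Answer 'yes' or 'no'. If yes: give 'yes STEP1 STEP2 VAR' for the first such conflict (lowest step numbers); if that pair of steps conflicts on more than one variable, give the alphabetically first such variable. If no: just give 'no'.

Answer: yes 1 2 y

Derivation:
Steps 1,2: B(y = y + 3) vs A(x = y + 1). RACE on y (W-R).
Steps 2,3: A(r=y,w=x) vs B(r=-,w=z). No conflict.
Steps 3,4: same thread (B). No race.
Steps 4,5: B(z = 7) vs A(z = z + 4). RACE on z (W-W).
Steps 5,6: same thread (A). No race.
First conflict at steps 1,2.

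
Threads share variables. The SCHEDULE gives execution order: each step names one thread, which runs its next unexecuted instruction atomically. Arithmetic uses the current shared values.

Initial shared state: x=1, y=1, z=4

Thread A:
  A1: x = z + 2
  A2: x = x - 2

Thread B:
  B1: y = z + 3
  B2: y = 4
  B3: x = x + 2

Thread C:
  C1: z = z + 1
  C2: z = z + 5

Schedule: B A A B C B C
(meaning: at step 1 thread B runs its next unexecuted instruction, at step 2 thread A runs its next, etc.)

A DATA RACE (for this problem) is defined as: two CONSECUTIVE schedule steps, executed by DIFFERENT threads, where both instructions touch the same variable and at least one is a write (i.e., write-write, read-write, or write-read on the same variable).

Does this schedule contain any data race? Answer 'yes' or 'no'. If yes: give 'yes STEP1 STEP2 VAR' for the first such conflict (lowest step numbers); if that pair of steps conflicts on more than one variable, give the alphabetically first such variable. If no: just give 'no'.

Answer: no

Derivation:
Steps 1,2: B(r=z,w=y) vs A(r=z,w=x). No conflict.
Steps 2,3: same thread (A). No race.
Steps 3,4: A(r=x,w=x) vs B(r=-,w=y). No conflict.
Steps 4,5: B(r=-,w=y) vs C(r=z,w=z). No conflict.
Steps 5,6: C(r=z,w=z) vs B(r=x,w=x). No conflict.
Steps 6,7: B(r=x,w=x) vs C(r=z,w=z). No conflict.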